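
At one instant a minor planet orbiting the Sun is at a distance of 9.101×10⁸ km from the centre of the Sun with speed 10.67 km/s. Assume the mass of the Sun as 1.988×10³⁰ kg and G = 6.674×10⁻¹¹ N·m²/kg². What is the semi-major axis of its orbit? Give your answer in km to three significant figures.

a ≈ 7.47×10⁸ km

μ = GM = 6.674×10⁻¹¹ × 1.988×10³⁰ = 1.327×10²⁰ m³/s².
r = 9.101×10¹¹ m.
Specific orbital energy ε = v²/2 − μ/r = (10670)²/2 − 1.327×10²⁰/9.101×10¹¹ = -8.886×10⁷ J/kg.
Since ε = −μ/(2a), a = −μ/(2ε) = 7.466×10¹¹ m = 7.4656×10⁸ km.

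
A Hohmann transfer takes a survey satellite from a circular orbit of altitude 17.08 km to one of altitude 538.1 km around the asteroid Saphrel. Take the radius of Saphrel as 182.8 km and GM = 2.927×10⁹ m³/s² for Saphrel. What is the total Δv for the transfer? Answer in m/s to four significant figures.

Δv_total ≈ 52.15 m/s

r₁ = 182.8 + 17.08 = 199.88 km = 1.9988×10⁵ m.
r₂ = 182.8 + 538.1 = 720.90 km = 7.2090×10⁵ m.
Transfer ellipse a_t = (r₁ + r₂)/2 = 4.604×10⁵ m.
At r₁: circular v_c1 = √(μ/r₁) = 121.0 m/s; transfer-periapsis v_p = √[μ(2/r₁ − 1/a_t)] = 151.4 m/s.
Δv₁ = v_p − v_c1 = 30.41 m/s.
At r₂: circular v_c2 = √(μ/r₂) = 63.72 m/s; transfer-apoapsis v_a = √[μ(2/r₂ − 1/a_t)] = 41.99 m/s.
Δv₂ = v_c2 − v_a = 21.73 m/s.
Total Δv = Δv₁ + Δv₂ = 52.15 m/s.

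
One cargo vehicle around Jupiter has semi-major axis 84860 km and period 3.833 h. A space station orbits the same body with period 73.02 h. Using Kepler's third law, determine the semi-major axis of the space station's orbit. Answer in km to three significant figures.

a₂ ≈ 6.05×10⁵ km

Kepler's third law: a³ ∝ T², so a₂ = a₁ (T₂/T₁)^(2/3).
T₂/T₁ = 19.05, (T₂/T₁)^(2/3) = 7.133.
a₂ = 84860 × 7.133 = 6.053×10⁵ km.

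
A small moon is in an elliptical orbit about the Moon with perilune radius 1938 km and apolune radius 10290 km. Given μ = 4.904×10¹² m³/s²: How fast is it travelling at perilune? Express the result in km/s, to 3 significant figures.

Semi-major axis a = (r_p + r_a)/2 = 6114.0 km = 6.114×10⁶ m.
Vis-viva: v² = μ(2/r − 1/a) = 4.904×10¹² × (1.032×10⁻⁶ − 1.636×10⁻⁷) = 4.259×10⁶ m²/s².
v = 2064 m/s = 2.064 km/s.

v ≈ 2.06 km/s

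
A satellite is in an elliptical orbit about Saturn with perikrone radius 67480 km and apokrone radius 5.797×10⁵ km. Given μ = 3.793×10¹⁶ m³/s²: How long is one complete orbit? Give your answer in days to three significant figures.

T ≈ 2.17 days

Semi-major axis a = (r_p + r_a)/2 = (67480 + 5.7970×10⁵)/2 = 3.2359×10⁵ km = 3.236×10⁸ m.
By Kepler's third law T = 2π√(a³/μ) = 2π × 2.989×10⁴ = 1.878×10⁵ s.
= 2.174 days.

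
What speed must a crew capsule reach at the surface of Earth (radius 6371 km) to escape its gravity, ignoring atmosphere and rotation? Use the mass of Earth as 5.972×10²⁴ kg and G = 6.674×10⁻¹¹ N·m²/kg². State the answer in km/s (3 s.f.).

μ = GM = 6.674×10⁻¹¹ × 5.972×10²⁴ = 3.986×10¹⁴ m³/s².
r = R = 6.371×10⁶ m.
Escape speed v_esc = √(2μ/r) = √(2 × 3.986×10¹⁴ / 6.371×10⁶) = √(1.251×10⁸) = 11190 m/s.
= 11.19 km/s.

v_esc ≈ 11.2 km/s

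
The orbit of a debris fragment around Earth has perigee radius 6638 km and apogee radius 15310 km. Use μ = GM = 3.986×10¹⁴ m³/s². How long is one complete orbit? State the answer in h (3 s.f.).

T ≈ 3.18 h

Semi-major axis a = (r_p + r_a)/2 = (6638.0 + 15310)/2 = 10974 km = 1.097×10⁷ m.
By Kepler's third law T = 2π√(a³/μ) = 2π × 1.821×10³ = 1.144×10⁴ s.
= 3.178 h.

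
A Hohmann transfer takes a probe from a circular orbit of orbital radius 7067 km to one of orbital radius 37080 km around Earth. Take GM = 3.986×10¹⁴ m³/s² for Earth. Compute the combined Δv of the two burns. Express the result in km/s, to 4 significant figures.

Δv_total ≈ 3.647 km/s

r₁ = 7067 km = 7.067×10⁶ m.
r₂ = 37080 km = 3.708×10⁷ m.
Transfer ellipse a_t = (r₁ + r₂)/2 = 2.207×10⁷ m.
At r₁: circular v_c1 = √(μ/r₁) = 7510 m/s; transfer-perigee v_p = √[μ(2/r₁ − 1/a_t)] = 9734 m/s.
Δv₁ = v_p − v_c1 = 2224 m/s.
At r₂: circular v_c2 = √(μ/r₂) = 3279 m/s; transfer-apogee v_a = √[μ(2/r₂ − 1/a_t)] = 1855 m/s.
Δv₂ = v_c2 − v_a = 1424 m/s.
Total Δv = Δv₁ + Δv₂ = 3647 m/s = 3.647 km/s.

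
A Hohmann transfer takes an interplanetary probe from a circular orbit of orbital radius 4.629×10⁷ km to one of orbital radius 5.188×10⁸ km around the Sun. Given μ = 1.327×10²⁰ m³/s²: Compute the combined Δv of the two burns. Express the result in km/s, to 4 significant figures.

Δv_total ≈ 28.53 km/s

r₁ = 4.629×10⁷ km = 4.629×10¹⁰ m.
r₂ = 5.188×10⁸ km = 5.188×10¹¹ m.
Transfer ellipse a_t = (r₁ + r₂)/2 = 2.825×10¹¹ m.
At r₁: circular v_c1 = √(μ/r₁) = 53540 m/s; transfer-perihelion v_p = √[μ(2/r₁ − 1/a_t)] = 72550 m/s.
Δv₁ = v_p − v_c1 = 19010 m/s.
At r₂: circular v_c2 = √(μ/r₂) = 15990 m/s; transfer-aphelion v_a = √[μ(2/r₂ − 1/a_t)] = 6473 m/s.
Δv₂ = v_c2 − v_a = 9520 m/s.
Total Δv = Δv₁ + Δv₂ = 28530 m/s = 28.53 km/s.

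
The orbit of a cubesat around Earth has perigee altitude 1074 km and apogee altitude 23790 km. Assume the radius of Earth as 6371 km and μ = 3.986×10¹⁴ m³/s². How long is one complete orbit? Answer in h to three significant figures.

T ≈ 7.13 h

r_p = 6371 + 1074 = 7445.0 km = 7.4450×10⁶ m.
r_a = 6371 + 23790 = 30161 km = 3.0161×10⁷ m.
Semi-major axis a = (r_p + r_a)/2 = (7445.0 + 30161)/2 = 18803 km = 1.880×10⁷ m.
By Kepler's third law T = 2π√(a³/μ) = 2π × 4.084×10³ = 2.566×10⁴ s.
= 7.128 h.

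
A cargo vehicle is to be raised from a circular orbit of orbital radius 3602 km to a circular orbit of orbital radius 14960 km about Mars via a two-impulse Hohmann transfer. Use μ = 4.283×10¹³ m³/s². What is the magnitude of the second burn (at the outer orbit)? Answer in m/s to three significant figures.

Δv ≈ 638 m/s

r₁ = 3602 km = 3.602×10⁶ m.
r₂ = 14960 km = 1.496×10⁷ m.
Transfer ellipse a_t = (r₁ + r₂)/2 = 9.281×10⁶ m.
At r₁: circular v_c1 = √(μ/r₁) = 3448 m/s; transfer-periapsis v_p = √[μ(2/r₁ − 1/a_t)] = 4378 m/s.
At r₂: circular v_c2 = √(μ/r₂) = 1692 m/s; transfer-apoapsis v_a = √[μ(2/r₂ − 1/a_t)] = 1054 m/s.
Δv₂ = v_c2 − v_a = 637.9 m/s.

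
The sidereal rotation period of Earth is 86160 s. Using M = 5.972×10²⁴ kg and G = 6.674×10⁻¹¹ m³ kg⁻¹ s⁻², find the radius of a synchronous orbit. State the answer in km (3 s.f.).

μ = GM = 6.674×10⁻¹¹ × 5.972×10²⁴ = 3.986×10¹⁴ m³/s².
A synchronous orbit has period T, so by Kepler's third law a = (μT²/4π²)^(1/3).
μT²/4π² = 3.986×10¹⁴ × (8.616×10⁴)² / 39.48 = 7.495×10²² m³.
a = 4.216×10⁷ m = 42162 km.

r_sync ≈ 42200 km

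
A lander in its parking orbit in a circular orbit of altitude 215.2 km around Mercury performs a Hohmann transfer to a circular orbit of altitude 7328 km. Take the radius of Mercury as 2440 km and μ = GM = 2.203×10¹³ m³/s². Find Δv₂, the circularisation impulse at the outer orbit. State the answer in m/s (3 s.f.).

Δv ≈ 520 m/s

r₁ = 2440 + 215.2 = 2655.2 km = 2.6552×10⁶ m.
r₂ = 2440 + 7328 = 9768.0 km = 9.7680×10⁶ m.
Transfer ellipse a_t = (r₁ + r₂)/2 = 6.212×10⁶ m.
At r₁: circular v_c1 = √(μ/r₁) = 2880 m/s; transfer-periherm v_p = √[μ(2/r₁ − 1/a_t)] = 3612 m/s.
At r₂: circular v_c2 = √(μ/r₂) = 1502 m/s; transfer-apoherm v_a = √[μ(2/r₂ − 1/a_t)] = 981.9 m/s.
Δv₂ = v_c2 − v_a = 519.9 m/s.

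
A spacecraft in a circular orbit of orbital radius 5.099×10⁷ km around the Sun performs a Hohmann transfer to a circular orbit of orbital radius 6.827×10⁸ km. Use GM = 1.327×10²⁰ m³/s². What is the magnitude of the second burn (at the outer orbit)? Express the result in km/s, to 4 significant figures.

r₁ = 5.099×10⁷ km = 5.099×10¹⁰ m.
r₂ = 6.827×10⁸ km = 6.827×10¹¹ m.
Transfer ellipse a_t = (r₁ + r₂)/2 = 3.668×10¹¹ m.
At r₁: circular v_c1 = √(μ/r₁) = 51010 m/s; transfer-perihelion v_p = √[μ(2/r₁ − 1/a_t)] = 69590 m/s.
At r₂: circular v_c2 = √(μ/r₂) = 13940 m/s; transfer-aphelion v_a = √[μ(2/r₂ − 1/a_t)] = 5198 m/s.
Δv₂ = v_c2 − v_a = 8744 m/s.
= 8.744 km/s.

Δv ≈ 8.744 km/s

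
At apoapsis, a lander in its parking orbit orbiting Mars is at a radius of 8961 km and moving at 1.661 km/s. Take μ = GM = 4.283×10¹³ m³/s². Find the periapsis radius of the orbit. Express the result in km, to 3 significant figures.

r_a = 8.961×10⁶ m.
Specific energy ε = v²/2 − μ/r = -3.400×10⁶ J/kg, so a = −μ/(2ε) = 6.298×10⁶ m.
The apsides satisfy r_p + r_a = 2a, so the periapsis radius is 2a − r_a = 3.636×10⁶ m = 3635.5 km.

periapsis radius ≈ 3640 km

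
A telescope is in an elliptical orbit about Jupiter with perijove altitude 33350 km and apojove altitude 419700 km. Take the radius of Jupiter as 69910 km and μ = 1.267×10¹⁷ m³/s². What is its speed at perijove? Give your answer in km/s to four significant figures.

v ≈ 45.02 km/s

r_p = 69910 + 33350 = 103260 km = 1.0326×10⁸ m.
r_a = 69910 + 419700 = 489610 km = 4.8961×10⁸ m.
Semi-major axis a = (r_p + r_a)/2 = 2.9644×10⁵ km = 2.964×10⁸ m.
Vis-viva: v² = μ(2/r − 1/a) = 1.267×10¹⁷ × (1.937×10⁻⁸ − 3.373×10⁻⁹) = 2.027×10⁹ m²/s².
v = 45020 m/s = 45.02 km/s.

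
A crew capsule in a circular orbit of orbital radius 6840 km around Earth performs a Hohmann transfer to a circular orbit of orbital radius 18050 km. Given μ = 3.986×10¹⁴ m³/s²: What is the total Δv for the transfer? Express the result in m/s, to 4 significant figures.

Δv_total ≈ 2775 m/s

r₁ = 6840 km = 6.840×10⁶ m.
r₂ = 18050 km = 1.805×10⁷ m.
Transfer ellipse a_t = (r₁ + r₂)/2 = 1.244×10⁷ m.
At r₁: circular v_c1 = √(μ/r₁) = 7634 m/s; transfer-perigee v_p = √[μ(2/r₁ − 1/a_t)] = 9194 m/s.
Δv₁ = v_p − v_c1 = 1560 m/s.
At r₂: circular v_c2 = √(μ/r₂) = 4699 m/s; transfer-apogee v_a = √[μ(2/r₂ − 1/a_t)] = 3484 m/s.
Δv₂ = v_c2 − v_a = 1215 m/s.
Total Δv = Δv₁ + Δv₂ = 2775 m/s.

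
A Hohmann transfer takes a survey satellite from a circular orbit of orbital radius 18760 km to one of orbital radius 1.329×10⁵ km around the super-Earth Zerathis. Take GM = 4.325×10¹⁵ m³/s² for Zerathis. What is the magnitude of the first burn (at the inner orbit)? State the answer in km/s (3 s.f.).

r₁ = 18760 km = 1.876×10⁷ m.
r₂ = 1.329×10⁵ km = 1.329×10⁸ m.
Transfer ellipse a_t = (r₁ + r₂)/2 = 7.583×10⁷ m.
At r₁: circular v_c1 = √(μ/r₁) = 15180 m/s; transfer-periapsis v_p = √[μ(2/r₁ − 1/a_t)] = 20100 m/s.
Δv₁ = v_p − v_c1 = 4917 m/s.
= 4.917 km/s.

Δv ≈ 4.92 km/s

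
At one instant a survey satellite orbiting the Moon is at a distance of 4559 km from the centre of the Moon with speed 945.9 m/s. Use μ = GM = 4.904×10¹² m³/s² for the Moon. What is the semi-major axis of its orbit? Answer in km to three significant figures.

r = 4.559×10⁶ m.
Vis-viva rearranged: 1/a = 2/r − v²/μ = 4.387×10⁻⁷ − 1.824×10⁻⁷ = 2.562×10⁻⁷ m⁻¹.
a = 3.903×10⁶ m = 3902.5 km.

a ≈ 3900 km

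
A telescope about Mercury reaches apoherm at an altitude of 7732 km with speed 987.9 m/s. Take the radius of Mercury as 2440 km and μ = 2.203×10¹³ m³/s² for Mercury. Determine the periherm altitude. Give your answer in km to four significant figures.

periherm altitude ≈ 518.5 km

r_a = 2440 + 7732 = 10172 km = 1.017×10⁷ m.
Specific energy ε = v²/2 − μ/r = -1.678×10⁶ J/kg, so a = −μ/(2ε) = 6.565×10⁶ m.
The apsides satisfy r_p + r_a = 2a, so the periherm radius is 2a − r_a = 2.958×10⁶ m = 2958.5 km.
Periherm altitude = 2958.5 − 2440 = 518.48 km.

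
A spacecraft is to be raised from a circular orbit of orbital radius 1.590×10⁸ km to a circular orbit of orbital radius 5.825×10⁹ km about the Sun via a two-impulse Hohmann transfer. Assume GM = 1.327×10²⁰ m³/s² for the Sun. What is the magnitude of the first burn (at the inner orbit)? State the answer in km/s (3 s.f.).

r₁ = 1.590×10⁸ km = 1.590×10¹¹ m.
r₂ = 5.825×10⁹ km = 5.825×10¹² m.
Transfer ellipse a_t = (r₁ + r₂)/2 = 2.992×10¹² m.
At r₁: circular v_c1 = √(μ/r₁) = 28890 m/s; transfer-perihelion v_p = √[μ(2/r₁ − 1/a_t)] = 40310 m/s.
Δv₁ = v_p − v_c1 = 11420 m/s.
= 11.42 km/s.

Δv ≈ 11.4 km/s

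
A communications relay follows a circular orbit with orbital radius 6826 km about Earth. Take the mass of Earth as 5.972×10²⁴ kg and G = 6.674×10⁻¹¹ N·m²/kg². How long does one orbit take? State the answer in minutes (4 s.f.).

T ≈ 93.55 minutes

μ = GM = 6.674×10⁻¹¹ × 5.972×10²⁴ = 3.986×10¹⁴ m³/s².
r = 6826 km = 6.826×10⁶ m.
Kepler's third law: T = 2π√(r³/μ) = 2π√((6.826×10⁶)³ / 3.986×10¹⁴).
r³/μ = 7.980×10⁵ s², so T = 2π × 8.933×10² = 5.613×10³ s.
Converting: 5.613×10³ s ÷ 60.00 = 93.55 minutes.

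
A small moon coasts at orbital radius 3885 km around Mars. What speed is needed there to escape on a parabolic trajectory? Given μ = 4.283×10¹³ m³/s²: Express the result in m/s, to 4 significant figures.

v_esc ≈ 4696 m/s

r = 3885 km = 3.885×10⁶ m.
Escape speed v_esc = √(2μ/r) = √(2 × 4.283×10¹³ / 3.885×10⁶) = √(2.205×10⁷) = 4696 m/s.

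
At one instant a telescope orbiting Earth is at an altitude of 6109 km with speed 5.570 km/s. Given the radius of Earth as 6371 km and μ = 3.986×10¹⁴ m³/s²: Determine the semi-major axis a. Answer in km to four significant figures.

a ≈ 12130 km

r = 6371 + 6109 = 12480 km = 1.248×10⁷ m.
Vis-viva rearranged: 1/a = 2/r − v²/μ = 1.603×10⁻⁷ − 7.783×10⁻⁸ = 8.242×10⁻⁸ m⁻¹.
a = 1.213×10⁷ m = 12133 km.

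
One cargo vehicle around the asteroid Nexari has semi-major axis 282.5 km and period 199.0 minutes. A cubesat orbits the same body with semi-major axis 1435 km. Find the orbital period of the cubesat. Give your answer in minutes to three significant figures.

Kepler's third law: T² ∝ a³, so T₂ = T₁ (a₂/a₁)^(3/2).
a₂/a₁ = 5.080, (a₂/a₁)^(3/2) = 11.45.
T₂ = 199.0 × 11.45 = 2278 minutes.

T₂ ≈ 2280 minutes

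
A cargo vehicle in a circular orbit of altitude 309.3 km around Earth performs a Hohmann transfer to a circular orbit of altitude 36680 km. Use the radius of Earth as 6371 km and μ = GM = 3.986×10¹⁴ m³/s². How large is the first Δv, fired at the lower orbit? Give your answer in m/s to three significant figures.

r₁ = 6371 + 309.3 = 6680.3 km = 6.6803×10⁶ m.
r₂ = 6371 + 36680 = 43051 km = 4.3051×10⁷ m.
Transfer ellipse a_t = (r₁ + r₂)/2 = 2.487×10⁷ m.
At r₁: circular v_c1 = √(μ/r₁) = 7725 m/s; transfer-perigee v_p = √[μ(2/r₁ − 1/a_t)] = 10160 m/s.
Δv₁ = v_p − v_c1 = 2439 m/s.

Δv ≈ 2440 m/s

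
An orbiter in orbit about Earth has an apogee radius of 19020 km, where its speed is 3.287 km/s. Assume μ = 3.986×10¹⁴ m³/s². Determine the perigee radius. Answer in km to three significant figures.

perigee radius ≈ 6610 km

r_a = 1.902×10⁷ m.
Specific energy ε = v²/2 − μ/r = -1.555×10⁷ J/kg, so a = −μ/(2ε) = 1.281×10⁷ m.
The apsides satisfy r_p + r_a = 2a, so the perigee radius is 2a − r_a = 6.606×10⁶ m = 6605.7 km.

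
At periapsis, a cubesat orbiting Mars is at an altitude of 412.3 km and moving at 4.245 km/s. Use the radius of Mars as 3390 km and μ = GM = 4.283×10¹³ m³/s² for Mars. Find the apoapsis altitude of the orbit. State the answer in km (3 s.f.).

apoapsis altitude ≈ 11800 km

r_p = 3390 + 412.3 = 3802.3 km = 3.802×10⁶ m.
Specific energy ε = v²/2 − μ/r = -2.254×10⁶ J/kg, so a = −μ/(2ε) = 9.500×10⁶ m.
The apsides satisfy r_p + r_a = 2a, so the apoapsis radius is 2a − r_p = 1.520×10⁷ m = 15198 km.
Apoapsis altitude = 15198 − 3390 = 11808 km.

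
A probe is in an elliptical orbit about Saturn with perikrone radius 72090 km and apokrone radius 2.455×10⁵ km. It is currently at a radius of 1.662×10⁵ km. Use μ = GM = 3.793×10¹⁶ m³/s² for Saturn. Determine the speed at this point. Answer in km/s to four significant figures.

v ≈ 14.75 km/s

Semi-major axis a = (r_p + r_a)/2 = 1.5880×10⁵ km = 1.588×10⁸ m.
Vis-viva: v² = μ(2/r − 1/a) = 3.793×10¹⁶ × (1.203×10⁻⁸ − 6.297×10⁻⁹) = 2.176×10⁸ m²/s².
v = 14750 m/s = 14.75 km/s.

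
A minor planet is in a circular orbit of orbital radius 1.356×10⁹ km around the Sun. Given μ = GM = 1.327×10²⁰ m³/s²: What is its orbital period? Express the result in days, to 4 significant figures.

T ≈ 9968 days

r = 1.356×10⁹ km = 1.356×10¹² m.
Kepler's third law: T = 2π√(r³/μ) = 2π√((1.356×10¹²)³ / 1.327×10²⁰).
r³/μ = 1.879×10¹⁶ s², so T = 2π × 1.371×10⁸ = 8.613×10⁸ s.
Converting: 8.613×10⁸ s ÷ 86400 = 9968 days.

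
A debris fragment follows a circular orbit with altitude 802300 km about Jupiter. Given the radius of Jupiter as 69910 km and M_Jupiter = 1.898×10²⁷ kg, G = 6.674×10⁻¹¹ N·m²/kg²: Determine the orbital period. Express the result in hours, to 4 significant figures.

μ = GM = 6.674×10⁻¹¹ × 1.898×10²⁷ = 1.267×10¹⁷ m³/s².
r = 69910 + 802300 = 872210 km = 8.7221×10⁸ m.
Kepler's third law: T = 2π√(r³/μ) = 2π√((8.722×10⁸)³ / 1.267×10¹⁷).
r³/μ = 5.238×10⁹ s², so T = 2π × 7.238×10⁴ = 4.547×10⁵ s.
Converting: 4.547×10⁵ s ÷ 3600 = 126.3 hours.

T ≈ 126.3 hours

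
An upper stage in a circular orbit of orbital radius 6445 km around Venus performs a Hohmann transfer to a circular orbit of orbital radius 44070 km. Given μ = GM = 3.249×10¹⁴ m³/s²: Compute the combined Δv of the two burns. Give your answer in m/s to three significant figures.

r₁ = 6445 km = 6.445×10⁶ m.
r₂ = 44070 km = 4.407×10⁷ m.
Transfer ellipse a_t = (r₁ + r₂)/2 = 2.526×10⁷ m.
At r₁: circular v_c1 = √(μ/r₁) = 7100 m/s; transfer-periapsis v_p = √[μ(2/r₁ − 1/a_t)] = 9379 m/s.
Δv₁ = v_p − v_c1 = 2279 m/s.
At r₂: circular v_c2 = √(μ/r₂) = 2715 m/s; transfer-apoapsis v_a = √[μ(2/r₂ − 1/a_t)] = 1372 m/s.
Δv₂ = v_c2 − v_a = 1344 m/s.
Total Δv = Δv₁ + Δv₂ = 3622 m/s.

Δv_total ≈ 3620 m/s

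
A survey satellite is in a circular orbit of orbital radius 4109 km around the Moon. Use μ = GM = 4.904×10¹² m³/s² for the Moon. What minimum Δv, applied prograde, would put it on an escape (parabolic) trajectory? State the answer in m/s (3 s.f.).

r = 4109 km = 4.109×10⁶ m.
Circular speed v_c = √(μ/r) = 1092 m/s.
Escape speed v_esc = √(2μ/r) = √2 × v_c = 1545 m/s.
Δv = v_esc − v_c = 452.5 m/s.

Δv ≈ 453 m/s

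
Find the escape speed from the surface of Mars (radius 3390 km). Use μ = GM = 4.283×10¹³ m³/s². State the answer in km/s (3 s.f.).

r = R = 3.390×10⁶ m.
Escape speed v_esc = √(2μ/r) = √(2 × 4.283×10¹³ / 3.390×10⁶) = √(2.527×10⁷) = 5027 m/s.
= 5.027 km/s.

v_esc ≈ 5.03 km/s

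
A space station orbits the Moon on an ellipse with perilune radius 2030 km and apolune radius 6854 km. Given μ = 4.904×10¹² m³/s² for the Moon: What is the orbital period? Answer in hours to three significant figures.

Semi-major axis a = (r_p + r_a)/2 = (2030.0 + 6854.0)/2 = 4442.0 km = 4.442×10⁶ m.
By Kepler's third law T = 2π√(a³/μ) = 2π × 4.228×10³ = 2.656×10⁴ s.
= 7.379 hours.

T ≈ 7.38 hours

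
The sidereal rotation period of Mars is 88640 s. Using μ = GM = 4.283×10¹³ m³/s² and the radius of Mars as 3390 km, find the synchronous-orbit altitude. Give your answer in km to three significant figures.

A synchronous orbit has period T, so by Kepler's third law a = (μT²/4π²)^(1/3).
μT²/4π² = 4.283×10¹³ × (8.864×10⁴)² / 39.48 = 8.524×10²¹ m³.
a = 2.043×10⁷ m = 20428 km.
Altitude h = a − R = 20428 − 3390 = 17038 km.

h_sync ≈ 17000 km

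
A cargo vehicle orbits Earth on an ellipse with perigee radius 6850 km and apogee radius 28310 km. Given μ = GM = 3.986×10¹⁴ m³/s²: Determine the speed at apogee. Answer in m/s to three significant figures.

v ≈ 2340 m/s

Semi-major axis a = (r_p + r_a)/2 = 17580 km = 1.758×10⁷ m.
Vis-viva: v² = μ(2/r − 1/a) = 3.986×10¹⁴ × (7.065×10⁻⁸ − 5.688×10⁻⁸) = 5.486×10⁶ m²/s².
v = 2342 m/s.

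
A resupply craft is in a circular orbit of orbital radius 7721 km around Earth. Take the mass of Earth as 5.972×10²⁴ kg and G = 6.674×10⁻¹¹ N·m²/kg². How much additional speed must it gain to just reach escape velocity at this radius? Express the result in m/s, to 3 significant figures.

Δv ≈ 2980 m/s

μ = GM = 6.674×10⁻¹¹ × 5.972×10²⁴ = 3.986×10¹⁴ m³/s².
r = 7721 km = 7.721×10⁶ m.
Circular speed v_c = √(μ/r) = 7185 m/s.
Escape speed v_esc = √(2μ/r) = √2 × v_c = 10160 m/s.
Δv = v_esc − v_c = 2976 m/s.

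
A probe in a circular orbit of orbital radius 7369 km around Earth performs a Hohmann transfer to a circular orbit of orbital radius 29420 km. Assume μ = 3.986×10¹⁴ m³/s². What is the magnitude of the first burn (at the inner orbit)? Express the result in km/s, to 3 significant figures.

Δv ≈ 1.95 km/s

r₁ = 7369 km = 7.369×10⁶ m.
r₂ = 29420 km = 2.942×10⁷ m.
Transfer ellipse a_t = (r₁ + r₂)/2 = 1.839×10⁷ m.
At r₁: circular v_c1 = √(μ/r₁) = 7355 m/s; transfer-perigee v_p = √[μ(2/r₁ − 1/a_t)] = 9301 m/s.
Δv₁ = v_p − v_c1 = 1947 m/s.
= 1.947 km/s.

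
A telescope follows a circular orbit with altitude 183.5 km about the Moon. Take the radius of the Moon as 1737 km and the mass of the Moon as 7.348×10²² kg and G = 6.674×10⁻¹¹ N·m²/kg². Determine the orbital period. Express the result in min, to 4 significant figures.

T ≈ 125.9 min

μ = GM = 6.674×10⁻¹¹ × 7.348×10²² = 4.904×10¹² m³/s².
r = 1737 + 183.5 = 1920.5 km = 1.9205×10⁶ m.
Kepler's third law: T = 2π√(r³/μ) = 2π√((1.920×10⁶)³ / 4.904×10¹²).
r³/μ = 1.444×10⁶ s², so T = 2π × 1.202×10³ = 7.551×10³ s.
Converting: 7.551×10³ s ÷ 60.00 = 125.9 min.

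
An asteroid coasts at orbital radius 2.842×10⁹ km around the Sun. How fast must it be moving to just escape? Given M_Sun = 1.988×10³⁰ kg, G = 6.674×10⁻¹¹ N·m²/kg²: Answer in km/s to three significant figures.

v_esc ≈ 9.66 km/s

μ = GM = 6.674×10⁻¹¹ × 1.988×10³⁰ = 1.327×10²⁰ m³/s².
r = 2.842×10⁹ km = 2.842×10¹² m.
Escape speed v_esc = √(2μ/r) = √(2 × 1.327×10²⁰ / 2.842×10¹²) = √(9.337×10⁷) = 9663 m/s.
= 9.663 km/s.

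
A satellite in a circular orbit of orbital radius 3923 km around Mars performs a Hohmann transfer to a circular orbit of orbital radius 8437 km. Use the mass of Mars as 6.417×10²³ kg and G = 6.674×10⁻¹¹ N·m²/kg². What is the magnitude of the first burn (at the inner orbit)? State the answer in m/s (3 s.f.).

μ = GM = 6.674×10⁻¹¹ × 6.417×10²³ = 4.283×10¹³ m³/s².
r₁ = 3923 km = 3.923×10⁶ m.
r₂ = 8437 km = 8.437×10⁶ m.
Transfer ellipse a_t = (r₁ + r₂)/2 = 6.180×10⁶ m.
At r₁: circular v_c1 = √(μ/r₁) = 3304 m/s; transfer-periapsis v_p = √[μ(2/r₁ − 1/a_t)] = 3861 m/s.
Δv₁ = v_p − v_c1 = 556.5 m/s.

Δv ≈ 556 m/s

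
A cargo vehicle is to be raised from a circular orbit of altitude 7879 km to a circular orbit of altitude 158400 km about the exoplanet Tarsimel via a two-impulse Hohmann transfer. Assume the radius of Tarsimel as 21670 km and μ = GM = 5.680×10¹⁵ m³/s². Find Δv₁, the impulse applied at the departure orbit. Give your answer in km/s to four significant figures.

Δv ≈ 4.308 km/s

r₁ = 21670 + 7879 = 29549 km = 2.9549×10⁷ m.
r₂ = 21670 + 158400 = 180070 km = 1.8007×10⁸ m.
Transfer ellipse a_t = (r₁ + r₂)/2 = 1.048×10⁸ m.
At r₁: circular v_c1 = √(μ/r₁) = 13860 m/s; transfer-periapsis v_p = √[μ(2/r₁ − 1/a_t)] = 18170 m/s.
Δv₁ = v_p − v_c1 = 4308 m/s.
= 4.308 km/s.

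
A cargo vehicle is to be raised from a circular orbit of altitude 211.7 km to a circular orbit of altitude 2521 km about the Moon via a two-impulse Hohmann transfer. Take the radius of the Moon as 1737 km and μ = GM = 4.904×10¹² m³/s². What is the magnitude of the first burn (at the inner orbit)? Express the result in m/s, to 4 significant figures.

r₁ = 1737 + 211.7 = 1948.7 km = 1.9487×10⁶ m.
r₂ = 1737 + 2521 = 4258.0 km = 4.2580×10⁶ m.
Transfer ellipse a_t = (r₁ + r₂)/2 = 3.103×10⁶ m.
At r₁: circular v_c1 = √(μ/r₁) = 1586 m/s; transfer-perilune v_p = √[μ(2/r₁ − 1/a_t)] = 1858 m/s.
Δv₁ = v_p − v_c1 = 271.8 m/s.

Δv ≈ 271.8 m/s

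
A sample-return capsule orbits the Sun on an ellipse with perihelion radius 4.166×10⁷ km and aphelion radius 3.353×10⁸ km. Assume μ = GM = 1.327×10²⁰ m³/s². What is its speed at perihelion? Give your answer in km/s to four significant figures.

Semi-major axis a = (r_p + r_a)/2 = 1.8848×10⁸ km = 1.885×10¹¹ m.
Vis-viva: v² = μ(2/r − 1/a) = 1.327×10²⁰ × (4.801×10⁻¹¹ − 5.306×10⁻¹²) = 5.667×10⁹ m²/s².
v = 75280 m/s = 75.28 km/s.

v ≈ 75.28 km/s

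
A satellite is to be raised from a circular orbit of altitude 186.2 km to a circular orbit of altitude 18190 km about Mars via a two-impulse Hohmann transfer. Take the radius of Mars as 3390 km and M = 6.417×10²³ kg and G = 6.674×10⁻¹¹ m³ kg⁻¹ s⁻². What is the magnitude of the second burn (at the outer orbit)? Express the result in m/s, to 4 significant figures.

Δv ≈ 657.6 m/s

μ = GM = 6.674×10⁻¹¹ × 6.417×10²³ = 4.283×10¹³ m³/s².
r₁ = 3390 + 186.2 = 3576.2 km = 3.5762×10⁶ m.
r₂ = 3390 + 18190 = 21580 km = 2.1580×10⁷ m.
Transfer ellipse a_t = (r₁ + r₂)/2 = 1.258×10⁷ m.
At r₁: circular v_c1 = √(μ/r₁) = 3461 m/s; transfer-periapsis v_p = √[μ(2/r₁ − 1/a_t)] = 4533 m/s.
At r₂: circular v_c2 = √(μ/r₂) = 1409 m/s; transfer-apoapsis v_a = √[μ(2/r₂ − 1/a_t)] = 751.2 m/s.
Δv₂ = v_c2 − v_a = 657.6 m/s.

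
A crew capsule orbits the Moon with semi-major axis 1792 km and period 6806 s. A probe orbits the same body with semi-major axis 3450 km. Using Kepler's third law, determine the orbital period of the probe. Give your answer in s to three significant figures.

T₂ ≈ 18200 s

Kepler's third law: T² ∝ a³, so T₂ = T₁ (a₂/a₁)^(3/2).
a₂/a₁ = 1.925, (a₂/a₁)^(3/2) = 2.671.
T₂ = 6806 × 2.671 = 18180 s.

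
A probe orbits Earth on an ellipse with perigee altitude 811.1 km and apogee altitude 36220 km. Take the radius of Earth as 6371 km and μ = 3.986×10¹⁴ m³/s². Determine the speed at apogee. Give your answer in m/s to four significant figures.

v ≈ 1643 m/s

r_p = 6371 + 811.1 = 7182.1 km = 7.1821×10⁶ m.
r_a = 6371 + 36220 = 42591 km = 4.2591×10⁷ m.
Semi-major axis a = (r_p + r_a)/2 = 24887 km = 2.489×10⁷ m.
Vis-viva: v² = μ(2/r − 1/a) = 3.986×10¹⁴ × (4.696×10⁻⁸ − 4.018×10⁻⁸) = 2.701×10⁶ m²/s².
v = 1643 m/s.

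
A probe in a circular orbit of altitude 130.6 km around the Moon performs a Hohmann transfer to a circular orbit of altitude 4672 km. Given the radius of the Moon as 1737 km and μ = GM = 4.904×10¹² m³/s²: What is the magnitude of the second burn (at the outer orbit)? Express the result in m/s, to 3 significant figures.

Δv ≈ 287 m/s

r₁ = 1737 + 130.6 = 1867.6 km = 1.8676×10⁶ m.
r₂ = 1737 + 4672 = 6409.0 km = 6.4090×10⁶ m.
Transfer ellipse a_t = (r₁ + r₂)/2 = 4.138×10⁶ m.
At r₁: circular v_c1 = √(μ/r₁) = 1620 m/s; transfer-perilune v_p = √[μ(2/r₁ − 1/a_t)] = 2017 m/s.
At r₂: circular v_c2 = √(μ/r₂) = 874.7 m/s; transfer-apolune v_a = √[μ(2/r₂ − 1/a_t)] = 587.6 m/s.
Δv₂ = v_c2 − v_a = 287.1 m/s.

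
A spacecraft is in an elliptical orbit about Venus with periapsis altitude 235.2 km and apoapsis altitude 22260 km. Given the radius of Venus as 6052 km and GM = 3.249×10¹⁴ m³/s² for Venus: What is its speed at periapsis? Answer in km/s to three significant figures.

r_p = 6052 + 235.2 = 6287.2 km = 6.2872×10⁶ m.
r_a = 6052 + 22260 = 28312 km = 2.8312×10⁷ m.
Semi-major axis a = (r_p + r_a)/2 = 17300 km = 1.730×10⁷ m.
Vis-viva: v² = μ(2/r − 1/a) = 3.249×10¹⁴ × (3.181×10⁻⁷ − 5.780×10⁻⁸) = 8.457×10⁷ m²/s².
v = 9196 m/s = 9.196 km/s.

v ≈ 9.20 km/s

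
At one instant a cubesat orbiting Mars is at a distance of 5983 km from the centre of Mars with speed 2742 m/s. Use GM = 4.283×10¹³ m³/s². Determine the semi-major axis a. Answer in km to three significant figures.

a ≈ 6300 km

r = 5.983×10⁶ m.
Specific orbital energy ε = v²/2 − μ/r = (2742)²/2 − 4.283×10¹³/5.983×10⁶ = -3.399×10⁶ J/kg.
Since ε = −μ/(2a), a = −μ/(2ε) = 6.300×10⁶ m = 6299.8 km.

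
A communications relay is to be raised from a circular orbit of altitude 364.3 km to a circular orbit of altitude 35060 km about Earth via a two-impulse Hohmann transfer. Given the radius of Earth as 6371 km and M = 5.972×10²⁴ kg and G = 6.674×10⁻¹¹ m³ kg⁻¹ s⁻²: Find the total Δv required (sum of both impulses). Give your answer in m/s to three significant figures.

Δv_total ≈ 3860 m/s

μ = GM = 6.674×10⁻¹¹ × 5.972×10²⁴ = 3.986×10¹⁴ m³/s².
r₁ = 6371 + 364.3 = 6735.3 km = 6.7353×10⁶ m.
r₂ = 6371 + 35060 = 41431 km = 4.1431×10⁷ m.
Transfer ellipse a_t = (r₁ + r₂)/2 = 2.408×10⁷ m.
At r₁: circular v_c1 = √(μ/r₁) = 7693 m/s; transfer-perigee v_p = √[μ(2/r₁ − 1/a_t)] = 10090 m/s.
Δv₁ = v_p − v_c1 = 2397 m/s.
At r₂: circular v_c2 = √(μ/r₂) = 3102 m/s; transfer-apogee v_a = √[μ(2/r₂ − 1/a_t)] = 1640 m/s.
Δv₂ = v_c2 − v_a = 1461 m/s.
Total Δv = Δv₁ + Δv₂ = 3859 m/s.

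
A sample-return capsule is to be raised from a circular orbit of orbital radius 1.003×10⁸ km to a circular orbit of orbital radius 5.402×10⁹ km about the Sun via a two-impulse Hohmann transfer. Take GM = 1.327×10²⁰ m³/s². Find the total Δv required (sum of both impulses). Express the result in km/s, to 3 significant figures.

Δv_total ≈ 18.6 km/s

r₁ = 1.003×10⁸ km = 1.003×10¹¹ m.
r₂ = 5.402×10⁹ km = 5.402×10¹² m.
Transfer ellipse a_t = (r₁ + r₂)/2 = 2.751×10¹² m.
At r₁: circular v_c1 = √(μ/r₁) = 36370 m/s; transfer-perihelion v_p = √[μ(2/r₁ − 1/a_t)] = 50970 m/s.
Δv₁ = v_p − v_c1 = 14600 m/s.
At r₂: circular v_c2 = √(μ/r₂) = 4956 m/s; transfer-aphelion v_a = √[μ(2/r₂ − 1/a_t)] = 946.3 m/s.
Δv₂ = v_c2 − v_a = 4010 m/s.
Total Δv = Δv₁ + Δv₂ = 18610 m/s = 18.61 km/s.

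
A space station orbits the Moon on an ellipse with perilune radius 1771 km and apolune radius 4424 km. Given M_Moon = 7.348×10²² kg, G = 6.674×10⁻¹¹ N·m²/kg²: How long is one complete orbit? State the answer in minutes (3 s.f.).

T ≈ 258 minutes

μ = GM = 6.674×10⁻¹¹ × 7.348×10²² = 4.904×10¹² m³/s².
Semi-major axis a = (r_p + r_a)/2 = (1771.0 + 4424.0)/2 = 3097.5 km = 3.098×10⁶ m.
By Kepler's third law T = 2π√(a³/μ) = 2π × 2.462×10³ = 1.547×10⁴ s.
= 257.8 minutes.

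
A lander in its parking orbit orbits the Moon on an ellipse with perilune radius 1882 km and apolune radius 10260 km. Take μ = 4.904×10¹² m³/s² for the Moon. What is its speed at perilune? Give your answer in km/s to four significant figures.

Semi-major axis a = (r_p + r_a)/2 = 6071.0 km = 6.071×10⁶ m.
Vis-viva: v² = μ(2/r − 1/a) = 4.904×10¹² × (1.063×10⁻⁶ − 1.647×10⁻⁷) = 4.404×10⁶ m²/s².
v = 2099 m/s = 2.099 km/s.

v ≈ 2.099 km/s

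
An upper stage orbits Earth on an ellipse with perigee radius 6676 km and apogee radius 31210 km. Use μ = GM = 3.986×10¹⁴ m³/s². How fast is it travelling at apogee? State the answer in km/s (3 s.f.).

v ≈ 2.12 km/s

Semi-major axis a = (r_p + r_a)/2 = 18943 km = 1.894×10⁷ m.
Vis-viva: v² = μ(2/r − 1/a) = 3.986×10¹⁴ × (6.408×10⁻⁸ − 5.279×10⁻⁸) = 4.501×10⁶ m²/s².
v = 2122 m/s = 2.122 km/s.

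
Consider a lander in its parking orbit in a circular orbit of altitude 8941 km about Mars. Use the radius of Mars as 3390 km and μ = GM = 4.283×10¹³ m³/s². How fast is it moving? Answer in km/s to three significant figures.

v ≈ 1.86 km/s

r = 3390 + 8941 = 12331 km = 1.2331×10⁷ m.
For a circular orbit v = √(μ/r) = √(4.283×10¹³ / 1.233×10⁷) = √(3.473×10⁶) = 1864 m/s.
That is 1.864 km/s.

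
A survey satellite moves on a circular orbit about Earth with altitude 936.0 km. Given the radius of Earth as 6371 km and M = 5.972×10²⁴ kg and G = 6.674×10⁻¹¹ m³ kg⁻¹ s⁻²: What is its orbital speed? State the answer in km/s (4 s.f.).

v ≈ 7.386 km/s

μ = GM = 6.674×10⁻¹¹ × 5.972×10²⁴ = 3.986×10¹⁴ m³/s².
r = 6371 + 936.0 = 7307.0 km = 7.3070×10⁶ m.
For a circular orbit v = √(μ/r) = √(3.986×10¹⁴ / 7.307×10⁶) = √(5.455×10⁷) = 7386 m/s.
That is 7.386 km/s.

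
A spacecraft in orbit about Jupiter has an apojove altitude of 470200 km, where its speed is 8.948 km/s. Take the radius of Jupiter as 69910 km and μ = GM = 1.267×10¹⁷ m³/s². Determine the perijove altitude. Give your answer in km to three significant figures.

perijove altitude ≈ 41200 km

r_a = 69910 + 470200 = 5.4011×10⁵ km = 5.401×10⁸ m.
Specific energy ε = v²/2 − μ/r = -1.945×10⁸ J/kg, so a = −μ/(2ε) = 3.256×10⁸ m.
The apsides satisfy r_p + r_a = 2a, so the perijove radius is 2a − r_a = 1.111×10⁸ m = 1.1114×10⁵ km.
Perijove altitude = 1.1114×10⁵ − 69910 = 41232 km.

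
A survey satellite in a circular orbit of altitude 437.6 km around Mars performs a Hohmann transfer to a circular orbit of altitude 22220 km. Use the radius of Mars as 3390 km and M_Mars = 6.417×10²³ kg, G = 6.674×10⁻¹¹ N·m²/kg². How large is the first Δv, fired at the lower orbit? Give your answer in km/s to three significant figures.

Δv ≈ 1.07 km/s

μ = GM = 6.674×10⁻¹¹ × 6.417×10²³ = 4.283×10¹³ m³/s².
r₁ = 3390 + 437.6 = 3827.6 km = 3.8276×10⁶ m.
r₂ = 3390 + 22220 = 25610 km = 2.5610×10⁷ m.
Transfer ellipse a_t = (r₁ + r₂)/2 = 1.472×10⁷ m.
At r₁: circular v_c1 = √(μ/r₁) = 3345 m/s; transfer-periapsis v_p = √[μ(2/r₁ − 1/a_t)] = 4412 m/s.
Δv₁ = v_p − v_c1 = 1067 m/s.
= 1.067 km/s.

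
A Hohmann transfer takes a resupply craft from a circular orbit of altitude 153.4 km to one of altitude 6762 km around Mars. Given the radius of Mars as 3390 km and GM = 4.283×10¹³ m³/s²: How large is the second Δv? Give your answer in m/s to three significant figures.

r₁ = 3390 + 153.4 = 3543.4 km = 3.5434×10⁶ m.
r₂ = 3390 + 6762 = 10152 km = 1.0152×10⁷ m.
Transfer ellipse a_t = (r₁ + r₂)/2 = 6.848×10⁶ m.
At r₁: circular v_c1 = √(μ/r₁) = 3477 m/s; transfer-periapsis v_p = √[μ(2/r₁ − 1/a_t)] = 4233 m/s.
At r₂: circular v_c2 = √(μ/r₂) = 2054 m/s; transfer-apoapsis v_a = √[μ(2/r₂ − 1/a_t)] = 1478 m/s.
Δv₂ = v_c2 − v_a = 576.5 m/s.

Δv ≈ 576 m/s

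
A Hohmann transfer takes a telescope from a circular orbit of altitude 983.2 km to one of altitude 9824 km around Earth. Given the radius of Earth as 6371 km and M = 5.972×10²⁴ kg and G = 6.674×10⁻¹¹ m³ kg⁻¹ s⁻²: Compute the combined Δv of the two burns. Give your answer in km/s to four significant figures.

Δv_total ≈ 2.312 km/s

μ = GM = 6.674×10⁻¹¹ × 5.972×10²⁴ = 3.986×10¹⁴ m³/s².
r₁ = 6371 + 983.2 = 7354.2 km = 7.3542×10⁶ m.
r₂ = 6371 + 9824 = 16195 km = 1.6195×10⁷ m.
Transfer ellipse a_t = (r₁ + r₂)/2 = 1.177×10⁷ m.
At r₁: circular v_c1 = √(μ/r₁) = 7362 m/s; transfer-perigee v_p = √[μ(2/r₁ − 1/a_t)] = 8634 m/s.
Δv₁ = v_p − v_c1 = 1272 m/s.
At r₂: circular v_c2 = √(μ/r₂) = 4961 m/s; transfer-apogee v_a = √[μ(2/r₂ − 1/a_t)] = 3921 m/s.
Δv₂ = v_c2 − v_a = 1040 m/s.
Total Δv = Δv₁ + Δv₂ = 2312 m/s = 2.312 km/s.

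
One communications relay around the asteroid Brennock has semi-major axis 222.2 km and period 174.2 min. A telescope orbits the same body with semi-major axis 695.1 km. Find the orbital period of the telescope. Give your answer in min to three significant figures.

Kepler's third law: T² ∝ a³, so T₂ = T₁ (a₂/a₁)^(3/2).
a₂/a₁ = 3.128, (a₂/a₁)^(3/2) = 5.533.
T₂ = 174.2 × 5.533 = 963.8 min.

T₂ ≈ 964 min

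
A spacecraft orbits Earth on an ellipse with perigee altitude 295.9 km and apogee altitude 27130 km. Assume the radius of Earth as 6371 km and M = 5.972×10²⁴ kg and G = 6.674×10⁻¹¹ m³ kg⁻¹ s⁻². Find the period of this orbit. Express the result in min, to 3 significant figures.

T ≈ 472 min

μ = GM = 6.674×10⁻¹¹ × 5.972×10²⁴ = 3.986×10¹⁴ m³/s².
r_p = 6371 + 295.9 = 6666.9 km = 6.6669×10⁶ m.
r_a = 6371 + 27130 = 33501 km = 3.3501×10⁷ m.
Semi-major axis a = (r_p + r_a)/2 = (6666.9 + 33501)/2 = 20084 km = 2.008×10⁷ m.
By Kepler's third law T = 2π√(a³/μ) = 2π × 4.508×10³ = 2.833×10⁴ s.
= 472.1 min.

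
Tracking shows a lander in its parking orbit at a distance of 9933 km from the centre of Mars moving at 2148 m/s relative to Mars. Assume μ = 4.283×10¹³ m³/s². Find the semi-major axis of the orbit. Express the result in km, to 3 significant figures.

a ≈ 10700 km

r = 9.933×10⁶ m.
Vis-viva rearranged: 1/a = 2/r − v²/μ = 2.013×10⁻⁷ − 1.077×10⁻⁷ = 9.362×10⁻⁸ m⁻¹.
a = 1.068×10⁷ m = 10681 km.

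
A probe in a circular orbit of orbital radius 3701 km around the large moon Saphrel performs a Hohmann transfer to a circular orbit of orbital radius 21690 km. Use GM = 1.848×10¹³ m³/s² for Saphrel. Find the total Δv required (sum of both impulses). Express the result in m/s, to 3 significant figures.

Δv_total ≈ 1110 m/s

r₁ = 3701 km = 3.701×10⁶ m.
r₂ = 21690 km = 2.169×10⁷ m.
Transfer ellipse a_t = (r₁ + r₂)/2 = 1.270×10⁷ m.
At r₁: circular v_c1 = √(μ/r₁) = 2235 m/s; transfer-periapsis v_p = √[μ(2/r₁ − 1/a_t)] = 2921 m/s.
Δv₁ = v_p − v_c1 = 686.2 m/s.
At r₂: circular v_c2 = √(μ/r₂) = 923.0 m/s; transfer-apoapsis v_a = √[μ(2/r₂ − 1/a_t)] = 498.4 m/s.
Δv₂ = v_c2 − v_a = 424.7 m/s.
Total Δv = Δv₁ + Δv₂ = 1111 m/s.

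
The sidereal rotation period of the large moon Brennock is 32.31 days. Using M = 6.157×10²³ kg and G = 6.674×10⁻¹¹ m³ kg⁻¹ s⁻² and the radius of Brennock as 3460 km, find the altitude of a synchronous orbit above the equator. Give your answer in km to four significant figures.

h_sync ≈ 1.975×10⁵ km

μ = GM = 6.674×10⁻¹¹ × 6.157×10²³ = 4.109×10¹³ m³/s².
T = 32.31 days = 2.792×10⁶ s.
A synchronous orbit has period T, so by Kepler's third law a = (μT²/4π²)^(1/3).
μT²/4π² = 4.109×10¹³ × (2.792×10⁶)² / 39.48 = 8.111×10²⁴ m³.
a = 2.009×10⁸ m = 2.0092×10⁵ km.
Altitude h = a − R = 2.0092×10⁵ − 3460 = 1.9746×10⁵ km.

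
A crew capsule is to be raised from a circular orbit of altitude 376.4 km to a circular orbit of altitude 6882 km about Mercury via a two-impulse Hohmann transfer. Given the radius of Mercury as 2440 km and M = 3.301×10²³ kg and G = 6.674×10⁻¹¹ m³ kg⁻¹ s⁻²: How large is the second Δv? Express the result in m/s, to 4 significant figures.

μ = GM = 6.674×10⁻¹¹ × 3.301×10²³ = 2.203×10¹³ m³/s².
r₁ = 2440 + 376.4 = 2816.4 km = 2.8164×10⁶ m.
r₂ = 2440 + 6882 = 9322.0 km = 9.3220×10⁶ m.
Transfer ellipse a_t = (r₁ + r₂)/2 = 6.069×10⁶ m.
At r₁: circular v_c1 = √(μ/r₁) = 2797 m/s; transfer-periherm v_p = √[μ(2/r₁ − 1/a_t)] = 3466 m/s.
At r₂: circular v_c2 = √(μ/r₂) = 1537 m/s; transfer-apoherm v_a = √[μ(2/r₂ − 1/a_t)] = 1047 m/s.
Δv₂ = v_c2 − v_a = 490.1 m/s.

Δv ≈ 490.1 m/s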